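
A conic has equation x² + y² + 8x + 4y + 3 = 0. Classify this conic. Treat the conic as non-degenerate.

No xy term. Coefficients of x² and y² are A = 1, C = 1.
A = C (same sign) ⇒ circle.

circle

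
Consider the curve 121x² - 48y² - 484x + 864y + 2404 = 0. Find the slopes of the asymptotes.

Group the x- and y-terms: 121(x² - 4x) -48(y² - 18y) = -2404
Complete the square in x and y: 121(x - 2)² -48(y - 9)² = -2404 + 484 - 3888 = -5808
Divide through by -5808 to get (y - 9)²/121 - (x - 2)²/48 = 1.
Hyperbola, center (2, 9), transverse axis vertical; a² = 121, b² = 48.
For a vertical hyperbola the asymptotes have slope ±a/b.
Here that is ±11/4√3 = ±11√3/12.

11√3/12 and -11√3/12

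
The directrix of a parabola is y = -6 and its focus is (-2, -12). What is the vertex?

The vertex is the midpoint between the focus and the directrix along the axis of symmetry.
Axis is vertical (directrix is horizontal). Vertex y-coordinate = (-12 + (-6))/2 = -9; x-coordinate = -2.

(-2, -9)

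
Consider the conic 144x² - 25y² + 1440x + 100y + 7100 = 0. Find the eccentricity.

e = 13/12

Group the x- and y-terms: 144(x² + 10x) -25(y² - 4y) = -7100
144(x + 5)² -25(y - 2)² = -7100 + 3600 - 100 = -3600
Dividing both sides by -3600: (y - 2)²/144 - (x + 5)²/25 = 1
Hyperbola, center (-5, 2), transverse axis vertical; a² = 144, b² = 25.
c² = a² + b² = 169, so c = 13.
e = c/a = 13/12.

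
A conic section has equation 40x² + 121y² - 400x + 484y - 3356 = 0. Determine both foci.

Group: 40(x² - 10x) + 121(y² + 4y) = 3356
Complete the square in x and y: 40(x - 5)² + 121(y + 2)² = 3356 + 1000 + 484 = 4840
Divide by 4840: (x - 5)²/121 + (y + 2)²/40 = 1
Ellipse, center (5, -2), major axis horizontal; a² = 121, b² = 40.
c² = a² - b² = 121 - 40 = 81, so c = 9.
Foci lie on the horizontal axis through the center: (h ± c, k).

(-4, -2) and (14, -2)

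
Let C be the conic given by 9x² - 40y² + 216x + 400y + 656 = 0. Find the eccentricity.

e = 7/3

Collect terms: 9(x² + 24x) -40(y² - 10y) = -656
Completing the square gives 9(x + 12)² -40(y - 5)² = -656 + 1296 - 1000 = -360.
Divide by -360: (y - 5)²/9 - (x + 12)²/40 = 1
Hyperbola, center (-12, 5), transverse axis vertical; a² = 9, b² = 40.
c² = a² + b² = 49, so c = 7.
e = c/a = 7/3.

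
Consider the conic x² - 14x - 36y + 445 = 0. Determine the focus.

(7, 20)

Only x is squared. Complete the square in x: (x - 7)² = 36(y - 11).
Vertex (7, 11); 4p = 36 so p = 9. Opens up.
Focus is p units from the vertex along the axis: (h, k + p).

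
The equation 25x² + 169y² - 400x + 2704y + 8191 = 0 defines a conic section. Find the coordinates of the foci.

(-4, -8) and (20, -8)

Group: 25(x² - 16x) + 169(y² + 16y) = -8191
Complete the square in x and y: 25(x - 8)² + 169(y + 8)² = -8191 + 1600 + 10816 = 4225
Divide through by 4225 to get (x - 8)²/169 + (y + 8)²/25 = 1.
Ellipse, center (8, -8), major axis horizontal; a² = 169, b² = 25.
c² = a² - b² = 169 - 25 = 144, so c = 12.
Foci lie on the horizontal axis through the center: (h ± c, k).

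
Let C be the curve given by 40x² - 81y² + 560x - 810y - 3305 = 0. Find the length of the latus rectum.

Collect terms: 40(x² + 14x) -81(y² + 10y) = 3305
Completing the square gives 40(x + 7)² -81(y + 5)² = 3305 + 1960 - 2025 = 3240.
Dividing both sides by 3240: (x + 7)²/81 - (y + 5)²/40 = 1
Hyperbola, center (-7, -5), transverse axis horizontal; a² = 81, b² = 40.
Latus rectum length = 2b²/a = 2·40/9 = 80/9.

80/9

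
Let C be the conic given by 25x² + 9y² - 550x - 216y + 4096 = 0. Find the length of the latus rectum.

Rearranging, 25(x² - 22x) + 9(y² - 24y) = -4096.
25(x - 11)² + 9(y - 12)² = -4096 + 3025 + 1296 = 225
Divide through by 225 to get (x - 11)²/9 + (y - 12)²/25 = 1.
Ellipse, center (11, 12), major axis vertical; a² = 25, b² = 9.
Latus rectum length = 2b²/a = 2·9/5 = 18/5.

18/5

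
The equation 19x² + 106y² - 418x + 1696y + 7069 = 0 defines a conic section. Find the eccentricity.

e = √9222/106

Group the x- and y-terms: 19(x² - 22x) + 106(y² + 16y) = -7069
Complete the square: 19(x - 11)² + 106(y + 8)² = -7069 + 2299 + 6784 = 2014
Divide by 2014: (x - 11)²/106 + (y + 8)²/19 = 1
Ellipse, center (11, -8), major axis horizontal; a² = 106, b² = 19.
c² = a² - b² = 87, so c = √87.
e = c/a = √87/√106 = √9222/106.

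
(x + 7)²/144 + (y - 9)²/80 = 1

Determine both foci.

Center (-7, 9). The larger denominator 144 sits under the x-term, so the major axis is horizontal; a² = 144, b² = 80.
c² = a² - b² = 144 - 80 = 64, so c = 8.
Foci lie on the horizontal axis through the center: (h ± c, k).

(-15, 9) and (1, 9)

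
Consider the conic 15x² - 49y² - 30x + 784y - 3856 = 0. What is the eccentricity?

Group the x- and y-terms: 15(x² - 2x) -49(y² - 16y) = 3856
15(x - 1)² -49(y - 8)² = 3856 + 15 - 3136 = 735
Dividing both sides by 735: (x - 1)²/49 - (y - 8)²/15 = 1
Hyperbola, center (1, 8), transverse axis horizontal; a² = 49, b² = 15.
c² = a² + b² = 64, so c = 8.
e = c/a = 8/7.

e = 8/7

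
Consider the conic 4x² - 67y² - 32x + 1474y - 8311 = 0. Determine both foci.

Group: 4(x² - 8x) -67(y² - 22y) = 8311
Complete the square: 4(x - 4)² -67(y - 11)² = 8311 + 64 - 8107 = 268
Dividing both sides by 268: (x - 4)²/67 - (y - 11)²/4 = 1
Hyperbola, center (4, 11), transverse axis horizontal; a² = 67, b² = 4.
c² = a² + b² = 67 + 4 = 71, so c = √71.
Foci lie on the horizontal axis through the center: (h ± c, k).

(4 - √71, 11) and (4 + √71, 11)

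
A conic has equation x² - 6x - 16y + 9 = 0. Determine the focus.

Only x is squared. Complete the square in x: (x - 3)² = 16y.
Vertex (3, 0); 4p = 16 so p = 4. Opens up.
Focus is p units from the vertex along the axis: (h, k + p).

(3, 4)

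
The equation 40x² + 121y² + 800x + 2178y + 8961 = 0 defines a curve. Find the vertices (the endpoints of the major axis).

40(x² + 20x) + 121(y² + 18y) = -8961
Complete the square: 40(x + 10)² + 121(y + 9)² = -8961 + 4000 + 9801 = 4840
Divide through by 4840 to get (x + 10)²/121 + (y + 9)²/40 = 1.
Ellipse, center (-10, -9), major axis horizontal; a² = 121, b² = 40.
a = 11. Vertices at (h ± a, k).

(-21, -9) and (1, -9)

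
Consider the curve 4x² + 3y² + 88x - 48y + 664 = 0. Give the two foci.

Collect terms: 4(x² + 22x) + 3(y² - 16y) = -664
Complete the square in x and y: 4(x + 11)² + 3(y - 8)² = -664 + 484 + 192 = 12
Dividing both sides by 12: (x + 11)²/3 + (y - 8)²/4 = 1
Ellipse, center (-11, 8), major axis vertical; a² = 4, b² = 3.
c² = a² - b² = 4 - 3 = 1, so c = 1.
Foci lie on the vertical axis through the center: (h, k ± c).

(-11, 7) and (-11, 9)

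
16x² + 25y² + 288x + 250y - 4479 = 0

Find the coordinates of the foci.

Rearranging, 16(x² + 18x) + 25(y² + 10y) = 4479.
Completing the square gives 16(x + 9)² + 25(y + 5)² = 4479 + 1296 + 625 = 6400.
Divide through by 6400 to get (x + 9)²/400 + (y + 5)²/256 = 1.
Ellipse, center (-9, -5), major axis horizontal; a² = 400, b² = 256.
c² = a² - b² = 400 - 256 = 144, so c = 12.
Foci lie on the horizontal axis through the center: (h ± c, k).

(-21, -5) and (3, -5)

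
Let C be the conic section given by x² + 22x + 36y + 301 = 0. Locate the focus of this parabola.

Only x is squared. Complete the square in x: (x + 11)² = -36(y + 5).
Vertex (-11, -5); 4p = -36 so p = -9. Opens down.
Focus is p units from the vertex along the axis: (h, k + p).

(-11, -14)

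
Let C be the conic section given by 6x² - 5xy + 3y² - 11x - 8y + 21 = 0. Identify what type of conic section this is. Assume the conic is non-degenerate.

A = 6, B = -5, C = 3.
Discriminant B² − 4AC = (-5)² − 4·6·3 = -47.
B² − 4AC < 0 ⇒ ellipse.

ellipse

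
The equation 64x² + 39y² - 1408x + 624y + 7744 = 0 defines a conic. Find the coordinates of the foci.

(11, -13) and (11, -3)

Group: 64(x² - 22x) + 39(y² + 16y) = -7744
Completing the square gives 64(x - 11)² + 39(y + 8)² = -7744 + 7744 + 2496 = 2496.
Divide by 2496: (x - 11)²/39 + (y + 8)²/64 = 1
Ellipse, center (11, -8), major axis vertical; a² = 64, b² = 39.
c² = a² - b² = 64 - 39 = 25, so c = 5.
Foci lie on the vertical axis through the center: (h, k ± c).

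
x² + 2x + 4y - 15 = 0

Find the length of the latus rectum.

4

Only x is squared. Complete the square in x: (x + 1)² = -4(y - 4).
Vertex (-1, 4); 4p = -4 so p = -1. Opens down.
Latus rectum length = |4p| = 4.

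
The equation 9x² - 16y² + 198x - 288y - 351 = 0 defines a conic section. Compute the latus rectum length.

9/2

Group the x- and y-terms: 9(x² + 22x) -16(y² + 18y) = 351
Complete the square: 9(x + 11)² -16(y + 9)² = 351 + 1089 - 1296 = 144
Divide through by 144 to get (x + 11)²/16 - (y + 9)²/9 = 1.
Hyperbola, center (-11, -9), transverse axis horizontal; a² = 16, b² = 9.
Latus rectum length = 2b²/a = 2·9/4 = 9/2.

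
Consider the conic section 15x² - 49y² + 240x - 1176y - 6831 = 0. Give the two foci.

(-16, -12) and (0, -12)

Rearranging, 15(x² + 16x) -49(y² + 24y) = 6831.
Complete the square: 15(x + 8)² -49(y + 12)² = 6831 + 960 - 7056 = 735
Dividing both sides by 735: (x + 8)²/49 - (y + 12)²/15 = 1
Hyperbola, center (-8, -12), transverse axis horizontal; a² = 49, b² = 15.
c² = a² + b² = 49 + 15 = 64, so c = 8.
Foci lie on the horizontal axis through the center: (h ± c, k).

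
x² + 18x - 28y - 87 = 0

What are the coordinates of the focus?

Only x is squared. Complete the square in x: (x + 9)² = 28(y + 6).
Vertex (-9, -6); 4p = 28 so p = 7. Opens up.
Focus is p units from the vertex along the axis: (h, k + p).

(-9, 1)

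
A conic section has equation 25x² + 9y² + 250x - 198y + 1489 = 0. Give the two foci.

(-5, 7) and (-5, 15)

Collect terms: 25(x² + 10x) + 9(y² - 22y) = -1489
25(x + 5)² + 9(y - 11)² = -1489 + 625 + 1089 = 225
Divide by 225: (x + 5)²/9 + (y - 11)²/25 = 1
Ellipse, center (-5, 11), major axis vertical; a² = 25, b² = 9.
c² = a² - b² = 25 - 9 = 16, so c = 4.
Foci lie on the vertical axis through the center: (h, k ± c).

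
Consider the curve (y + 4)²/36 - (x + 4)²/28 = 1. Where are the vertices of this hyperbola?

Center (-4, -4). The positive term is the y-term, so the transverse axis is vertical; a² = 36, b² = 28.
a = 6. Vertices at (h, k ± a).

(-4, -10) and (-4, 2)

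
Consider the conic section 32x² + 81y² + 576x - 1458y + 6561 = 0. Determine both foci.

(-16, 9) and (-2, 9)

Group: 32(x² + 18x) + 81(y² - 18y) = -6561
32(x + 9)² + 81(y - 9)² = -6561 + 2592 + 6561 = 2592
Divide through by 2592 to get (x + 9)²/81 + (y - 9)²/32 = 1.
Ellipse, center (-9, 9), major axis horizontal; a² = 81, b² = 32.
c² = a² - b² = 81 - 32 = 49, so c = 7.
Foci lie on the horizontal axis through the center: (h ± c, k).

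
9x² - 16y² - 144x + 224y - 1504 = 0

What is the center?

Rearranging, 9(x² - 16x) -16(y² - 14y) = 1504.
Completing the square gives 9(x - 8)² -16(y - 7)² = 1504 + 576 - 784 = 1296.
Divide through by 1296 to get (x - 8)²/144 - (y - 7)²/81 = 1.
Hyperbola with center (8, 7).

(8, 7)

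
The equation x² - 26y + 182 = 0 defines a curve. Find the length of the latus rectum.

Only x is squared. Complete the square in x: x² = 26(y - 7).
Vertex (0, 7); 4p = 26 so p = 13/2. Opens up.
Latus rectum length = |4p| = 26.

26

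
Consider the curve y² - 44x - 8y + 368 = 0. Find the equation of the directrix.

x = -3

Only y is squared. Complete the square in y: (y - 4)² = 44(x - 8).
Vertex (8, 4); 4p = 44 so p = 11. Opens right.
Directrix is the vertical line x = h − p = 8 − (11) = -3.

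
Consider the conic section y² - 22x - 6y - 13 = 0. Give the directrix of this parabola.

x = -13/2

Only y is squared. Complete the square in y: (y - 3)² = 22(x + 1).
Vertex (-1, 3); 4p = 22 so p = 11/2. Opens right.
Directrix is the vertical line x = h − p = -1 − (11/2) = -13/2.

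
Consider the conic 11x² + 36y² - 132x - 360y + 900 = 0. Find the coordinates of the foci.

(1, 5) and (11, 5)

Rearranging, 11(x² - 12x) + 36(y² - 10y) = -900.
Completing the square gives 11(x - 6)² + 36(y - 5)² = -900 + 396 + 900 = 396.
Dividing both sides by 396: (x - 6)²/36 + (y - 5)²/11 = 1
Ellipse, center (6, 5), major axis horizontal; a² = 36, b² = 11.
c² = a² - b² = 36 - 11 = 25, so c = 5.
Foci lie on the horizontal axis through the center: (h ± c, k).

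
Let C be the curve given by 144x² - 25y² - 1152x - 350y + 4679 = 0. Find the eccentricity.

e = 13/12

Rearranging, 144(x² - 8x) -25(y² + 14y) = -4679.
Complete the square: 144(x - 4)² -25(y + 7)² = -4679 + 2304 - 1225 = -3600
Dividing both sides by -3600: (y + 7)²/144 - (x - 4)²/25 = 1
Hyperbola, center (4, -7), transverse axis vertical; a² = 144, b² = 25.
c² = a² + b² = 169, so c = 13.
e = c/a = 13/12.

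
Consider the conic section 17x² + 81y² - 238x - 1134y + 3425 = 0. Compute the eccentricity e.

e = 8/9

Collect terms: 17(x² - 14x) + 81(y² - 14y) = -3425
Complete the square: 17(x - 7)² + 81(y - 7)² = -3425 + 833 + 3969 = 1377
Divide through by 1377 to get (x - 7)²/81 + (y - 7)²/17 = 1.
Ellipse, center (7, 7), major axis horizontal; a² = 81, b² = 17.
c² = a² - b² = 64, so c = 8.
e = c/a = 8/9.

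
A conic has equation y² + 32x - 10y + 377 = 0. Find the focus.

Only y is squared. Complete the square in y: (y - 5)² = -32(x + 11).
Vertex (-11, 5); 4p = -32 so p = -8. Opens left.
Focus is p units from the vertex along the axis: (h + p, k).

(-19, 5)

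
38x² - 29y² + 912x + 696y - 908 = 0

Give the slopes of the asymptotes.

√1102/29 and -√1102/29

Rearranging, 38(x² + 24x) -29(y² - 24y) = 908.
Completing the square gives 38(x + 12)² -29(y - 12)² = 908 + 5472 - 4176 = 2204.
Divide through by 2204 to get (x + 12)²/58 - (y - 12)²/76 = 1.
Hyperbola, center (-12, 12), transverse axis horizontal; a² = 58, b² = 76.
For a horizontal hyperbola the asymptotes have slope ±b/a.
Here that is ±2√19/√58 = ±√1102/29.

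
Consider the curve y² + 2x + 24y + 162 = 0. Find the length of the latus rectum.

2

Only y is squared. Complete the square in y: (y + 12)² = -2(x + 9).
Vertex (-9, -12); 4p = -2 so p = -1/2. Opens left.
Latus rectum length = |4p| = 2.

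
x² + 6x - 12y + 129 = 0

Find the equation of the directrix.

y = 7

Only x is squared. Complete the square in x: (x + 3)² = 12(y - 10).
Vertex (-3, 10); 4p = 12 so p = 3. Opens up.
Directrix is the horizontal line y = k − p = 10 − (3) = 7.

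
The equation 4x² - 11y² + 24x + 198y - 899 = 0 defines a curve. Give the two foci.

Rearranging, 4(x² + 6x) -11(y² - 18y) = 899.
Complete the square: 4(x + 3)² -11(y - 9)² = 899 + 36 - 891 = 44
Dividing both sides by 44: (x + 3)²/11 - (y - 9)²/4 = 1
Hyperbola, center (-3, 9), transverse axis horizontal; a² = 11, b² = 4.
c² = a² + b² = 11 + 4 = 15, so c = √15.
Foci lie on the horizontal axis through the center: (h ± c, k).

(-3 - √15, 9) and (-3 + √15, 9)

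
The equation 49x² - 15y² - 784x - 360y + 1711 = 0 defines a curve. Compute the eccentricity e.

e = 8/7

Collect terms: 49(x² - 16x) -15(y² + 24y) = -1711
Complete the square in x and y: 49(x - 8)² -15(y + 12)² = -1711 + 3136 - 2160 = -735
Dividing both sides by -735: (y + 12)²/49 - (x - 8)²/15 = 1
Hyperbola, center (8, -12), transverse axis vertical; a² = 49, b² = 15.
c² = a² + b² = 64, so c = 8.
e = c/a = 8/7.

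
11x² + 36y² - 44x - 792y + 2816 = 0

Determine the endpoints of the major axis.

(-10, 11) and (14, 11)

Rearranging, 11(x² - 4x) + 36(y² - 22y) = -2816.
11(x - 2)² + 36(y - 11)² = -2816 + 44 + 4356 = 1584
Divide by 1584: (x - 2)²/144 + (y - 11)²/44 = 1
Ellipse, center (2, 11), major axis horizontal; a² = 144, b² = 44.
a = 12. Vertices at (h ± a, k).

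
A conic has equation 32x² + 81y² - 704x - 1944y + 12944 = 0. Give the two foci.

32(x² - 22x) + 81(y² - 24y) = -12944
32(x - 11)² + 81(y - 12)² = -12944 + 3872 + 11664 = 2592
Divide through by 2592 to get (x - 11)²/81 + (y - 12)²/32 = 1.
Ellipse, center (11, 12), major axis horizontal; a² = 81, b² = 32.
c² = a² - b² = 81 - 32 = 49, so c = 7.
Foci lie on the horizontal axis through the center: (h ± c, k).

(4, 12) and (18, 12)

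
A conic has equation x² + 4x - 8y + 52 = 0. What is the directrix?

y = 4

Only x is squared. Complete the square in x: (x + 2)² = 8(y - 6).
Vertex (-2, 6); 4p = 8 so p = 2. Opens up.
Directrix is the horizontal line y = k − p = 6 − (2) = 4.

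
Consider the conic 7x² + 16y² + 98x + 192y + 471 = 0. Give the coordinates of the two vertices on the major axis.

(-15, -6) and (1, -6)

Rearranging, 7(x² + 14x) + 16(y² + 12y) = -471.
7(x + 7)² + 16(y + 6)² = -471 + 343 + 576 = 448
Divide by 448: (x + 7)²/64 + (y + 6)²/28 = 1
Ellipse, center (-7, -6), major axis horizontal; a² = 64, b² = 28.
a = 8. Vertices at (h ± a, k).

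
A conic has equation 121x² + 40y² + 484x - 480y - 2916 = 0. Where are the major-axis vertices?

Collect terms: 121(x² + 4x) + 40(y² - 12y) = 2916
Complete the square in x and y: 121(x + 2)² + 40(y - 6)² = 2916 + 484 + 1440 = 4840
Divide by 4840: (x + 2)²/40 + (y - 6)²/121 = 1
Ellipse, center (-2, 6), major axis vertical; a² = 121, b² = 40.
a = 11. Vertices at (h, k ± a).

(-2, -5) and (-2, 17)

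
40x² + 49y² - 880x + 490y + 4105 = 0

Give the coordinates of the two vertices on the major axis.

Group the x- and y-terms: 40(x² - 22x) + 49(y² + 10y) = -4105
40(x - 11)² + 49(y + 5)² = -4105 + 4840 + 1225 = 1960
Divide through by 1960 to get (x - 11)²/49 + (y + 5)²/40 = 1.
Ellipse, center (11, -5), major axis horizontal; a² = 49, b² = 40.
a = 7. Vertices at (h ± a, k).

(4, -5) and (18, -5)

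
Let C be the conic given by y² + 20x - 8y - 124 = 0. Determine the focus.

(2, 4)

Only y is squared. Complete the square in y: (y - 4)² = -20(x - 7).
Vertex (7, 4); 4p = -20 so p = -5. Opens left.
Focus is p units from the vertex along the axis: (h + p, k).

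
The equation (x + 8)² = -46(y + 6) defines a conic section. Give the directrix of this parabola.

Vertex (-8, -6); 4p = -46 so p = -23/2. Opens down.
Directrix is the horizontal line y = k − p = -6 − (-23/2) = 11/2.

y = 11/2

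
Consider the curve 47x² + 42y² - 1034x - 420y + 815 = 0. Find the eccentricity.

Rearranging, 47(x² - 22x) + 42(y² - 10y) = -815.
Completing the square gives 47(x - 11)² + 42(y - 5)² = -815 + 5687 + 1050 = 5922.
Divide through by 5922 to get (x - 11)²/126 + (y - 5)²/141 = 1.
Ellipse, center (11, 5), major axis vertical; a² = 141, b² = 126.
c² = a² - b² = 15, so c = √15.
e = c/a = √15/√141 = √235/47.

e = √235/47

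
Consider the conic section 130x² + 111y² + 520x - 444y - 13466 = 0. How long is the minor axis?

2√111

Rearranging, 130(x² + 4x) + 111(y² - 4y) = 13466.
Complete the square: 130(x + 2)² + 111(y - 2)² = 13466 + 520 + 444 = 14430
Divide by 14430: (x + 2)²/111 + (y - 2)²/130 = 1
Ellipse, center (-2, 2), major axis vertical; a² = 130, b² = 111.
b² = 111 so b = √111; the minor axis has length 2b = 2√111.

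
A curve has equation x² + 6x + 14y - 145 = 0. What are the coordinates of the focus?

Only x is squared. Complete the square in x: (x + 3)² = -14(y - 11).
Vertex (-3, 11); 4p = -14 so p = -7/2. Opens down.
Focus is p units from the vertex along the axis: (h, k + p).

(-3, 15/2)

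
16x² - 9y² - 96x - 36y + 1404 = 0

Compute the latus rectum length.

27/2

Group: 16(x² - 6x) -9(y² + 4y) = -1404
Complete the square in x and y: 16(x - 3)² -9(y + 2)² = -1404 + 144 - 36 = -1296
Divide by -1296: (y + 2)²/144 - (x - 3)²/81 = 1
Hyperbola, center (3, -2), transverse axis vertical; a² = 144, b² = 81.
Latus rectum length = 2b²/a = 2·81/12 = 27/2.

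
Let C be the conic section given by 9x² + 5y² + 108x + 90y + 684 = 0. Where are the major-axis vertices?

(-6, -12) and (-6, -6)

Collect terms: 9(x² + 12x) + 5(y² + 18y) = -684
Complete the square in x and y: 9(x + 6)² + 5(y + 9)² = -684 + 324 + 405 = 45
Divide through by 45 to get (x + 6)²/5 + (y + 9)²/9 = 1.
Ellipse, center (-6, -9), major axis vertical; a² = 9, b² = 5.
a = 3. Vertices at (h, k ± a).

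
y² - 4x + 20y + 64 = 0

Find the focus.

Only y is squared. Complete the square in y: (y + 10)² = 4(x + 9).
Vertex (-9, -10); 4p = 4 so p = 1. Opens right.
Focus is p units from the vertex along the axis: (h + p, k).

(-8, -10)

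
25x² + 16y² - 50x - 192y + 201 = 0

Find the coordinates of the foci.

(1, 3) and (1, 9)

25(x² - 2x) + 16(y² - 12y) = -201
Completing the square gives 25(x - 1)² + 16(y - 6)² = -201 + 25 + 576 = 400.
Dividing both sides by 400: (x - 1)²/16 + (y - 6)²/25 = 1
Ellipse, center (1, 6), major axis vertical; a² = 25, b² = 16.
c² = a² - b² = 25 - 16 = 9, so c = 3.
Foci lie on the vertical axis through the center: (h, k ± c).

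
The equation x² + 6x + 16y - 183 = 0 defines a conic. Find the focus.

(-3, 8)

Only x is squared. Complete the square in x: (x + 3)² = -16(y - 12).
Vertex (-3, 12); 4p = -16 so p = -4. Opens down.
Focus is p units from the vertex along the axis: (h, k + p).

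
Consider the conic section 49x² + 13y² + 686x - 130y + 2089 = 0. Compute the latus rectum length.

49(x² + 14x) + 13(y² - 10y) = -2089
Complete the square in x and y: 49(x + 7)² + 13(y - 5)² = -2089 + 2401 + 325 = 637
Divide through by 637 to get (x + 7)²/13 + (y - 5)²/49 = 1.
Ellipse, center (-7, 5), major axis vertical; a² = 49, b² = 13.
Latus rectum length = 2b²/a = 2·13/7 = 26/7.

26/7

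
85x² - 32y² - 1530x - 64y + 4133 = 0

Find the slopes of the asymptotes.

Collect terms: 85(x² - 18x) -32(y² + 2y) = -4133
Complete the square: 85(x - 9)² -32(y + 1)² = -4133 + 6885 - 32 = 2720
Dividing both sides by 2720: (x - 9)²/32 - (y + 1)²/85 = 1
Hyperbola, center (9, -1), transverse axis horizontal; a² = 32, b² = 85.
For a horizontal hyperbola the asymptotes have slope ±b/a.
Here that is ±√85/4√2 = ±√170/8.

√170/8 and -√170/8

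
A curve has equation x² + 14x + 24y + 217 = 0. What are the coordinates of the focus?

Only x is squared. Complete the square in x: (x + 7)² = -24(y + 7).
Vertex (-7, -7); 4p = -24 so p = -6. Opens down.
Focus is p units from the vertex along the axis: (h, k + p).

(-7, -13)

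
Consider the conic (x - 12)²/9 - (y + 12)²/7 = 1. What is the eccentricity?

e = 4/3

Center (12, -12). The positive term is the x-term, so the transverse axis is horizontal; a² = 9, b² = 7.
c² = a² + b² = 16, so c = 4.
e = c/a = 4/3.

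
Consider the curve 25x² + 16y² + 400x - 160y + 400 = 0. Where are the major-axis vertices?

(-8, -5) and (-8, 15)

Group the x- and y-terms: 25(x² + 16x) + 16(y² - 10y) = -400
Complete the square in x and y: 25(x + 8)² + 16(y - 5)² = -400 + 1600 + 400 = 1600
Dividing both sides by 1600: (x + 8)²/64 + (y - 5)²/100 = 1
Ellipse, center (-8, 5), major axis vertical; a² = 100, b² = 64.
a = 10. Vertices at (h, k ± a).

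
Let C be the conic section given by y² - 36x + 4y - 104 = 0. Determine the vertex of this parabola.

(-3, -2)

Only y is squared. Complete the square in y: (y + 2)² = 36(x + 3).
Vertex (-3, -2); 4p = 36 so p = 9. Opens right.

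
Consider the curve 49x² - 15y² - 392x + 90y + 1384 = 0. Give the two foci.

(4, -5) and (4, 11)

Group: 49(x² - 8x) -15(y² - 6y) = -1384
49(x - 4)² -15(y - 3)² = -1384 + 784 - 135 = -735
Dividing both sides by -735: (y - 3)²/49 - (x - 4)²/15 = 1
Hyperbola, center (4, 3), transverse axis vertical; a² = 49, b² = 15.
c² = a² + b² = 49 + 15 = 64, so c = 8.
Foci lie on the vertical axis through the center: (h, k ± c).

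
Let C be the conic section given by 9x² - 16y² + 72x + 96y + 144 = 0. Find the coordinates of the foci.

(-4, -2) and (-4, 8)

9(x² + 8x) -16(y² - 6y) = -144
Completing the square gives 9(x + 4)² -16(y - 3)² = -144 + 144 - 144 = -144.
Dividing both sides by -144: (y - 3)²/9 - (x + 4)²/16 = 1
Hyperbola, center (-4, 3), transverse axis vertical; a² = 9, b² = 16.
c² = a² + b² = 9 + 16 = 25, so c = 5.
Foci lie on the vertical axis through the center: (h, k ± c).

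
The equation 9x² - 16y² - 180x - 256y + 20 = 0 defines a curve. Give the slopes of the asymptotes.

Group the x- and y-terms: 9(x² - 20x) -16(y² + 16y) = -20
Completing the square gives 9(x - 10)² -16(y + 8)² = -20 + 900 - 1024 = -144.
Divide through by -144 to get (y + 8)²/9 - (x - 10)²/16 = 1.
Hyperbola, center (10, -8), transverse axis vertical; a² = 9, b² = 16.
For a vertical hyperbola the asymptotes have slope ±a/b.
Here that is ±3/4.

3/4 and -3/4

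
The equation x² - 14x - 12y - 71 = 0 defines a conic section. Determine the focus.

Only x is squared. Complete the square in x: (x - 7)² = 12(y + 10).
Vertex (7, -10); 4p = 12 so p = 3. Opens up.
Focus is p units from the vertex along the axis: (h, k + p).

(7, -7)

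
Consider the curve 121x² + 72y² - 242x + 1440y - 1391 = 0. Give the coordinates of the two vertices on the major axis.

(1, -21) and (1, 1)

121(x² - 2x) + 72(y² + 20y) = 1391
Completing the square gives 121(x - 1)² + 72(y + 10)² = 1391 + 121 + 7200 = 8712.
Divide through by 8712 to get (x - 1)²/72 + (y + 10)²/121 = 1.
Ellipse, center (1, -10), major axis vertical; a² = 121, b² = 72.
a = 11. Vertices at (h, k ± a).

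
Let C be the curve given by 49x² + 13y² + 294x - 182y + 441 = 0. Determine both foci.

Group the x- and y-terms: 49(x² + 6x) + 13(y² - 14y) = -441
Complete the square in x and y: 49(x + 3)² + 13(y - 7)² = -441 + 441 + 637 = 637
Dividing both sides by 637: (x + 3)²/13 + (y - 7)²/49 = 1
Ellipse, center (-3, 7), major axis vertical; a² = 49, b² = 13.
c² = a² - b² = 49 - 13 = 36, so c = 6.
Foci lie on the vertical axis through the center: (h, k ± c).

(-3, 1) and (-3, 13)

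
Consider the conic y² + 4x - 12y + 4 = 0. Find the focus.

(7, 6)

Only y is squared. Complete the square in y: (y - 6)² = -4(x - 8).
Vertex (8, 6); 4p = -4 so p = -1. Opens left.
Focus is p units from the vertex along the axis: (h + p, k).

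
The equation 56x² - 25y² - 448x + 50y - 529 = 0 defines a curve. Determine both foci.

(-5, 1) and (13, 1)

Rearranging, 56(x² - 8x) -25(y² - 2y) = 529.
56(x - 4)² -25(y - 1)² = 529 + 896 - 25 = 1400
Dividing both sides by 1400: (x - 4)²/25 - (y - 1)²/56 = 1
Hyperbola, center (4, 1), transverse axis horizontal; a² = 25, b² = 56.
c² = a² + b² = 25 + 56 = 81, so c = 9.
Foci lie on the horizontal axis through the center: (h ± c, k).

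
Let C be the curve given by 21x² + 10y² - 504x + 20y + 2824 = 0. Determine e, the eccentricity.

Rearranging, 21(x² - 24x) + 10(y² + 2y) = -2824.
21(x - 12)² + 10(y + 1)² = -2824 + 3024 + 10 = 210
Divide by 210: (x - 12)²/10 + (y + 1)²/21 = 1
Ellipse, center (12, -1), major axis vertical; a² = 21, b² = 10.
c² = a² - b² = 11, so c = √11.
e = c/a = √11/√21 = √231/21.

e = √231/21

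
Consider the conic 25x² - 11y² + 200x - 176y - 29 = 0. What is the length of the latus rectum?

Collect terms: 25(x² + 8x) -11(y² + 16y) = 29
Completing the square gives 25(x + 4)² -11(y + 8)² = 29 + 400 - 704 = -275.
Divide through by -275 to get (y + 8)²/25 - (x + 4)²/11 = 1.
Hyperbola, center (-4, -8), transverse axis vertical; a² = 25, b² = 11.
Latus rectum length = 2b²/a = 2·11/5 = 22/5.

22/5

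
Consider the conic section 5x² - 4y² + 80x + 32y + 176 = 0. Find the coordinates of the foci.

(-14, 4) and (-2, 4)

Collect terms: 5(x² + 16x) -4(y² - 8y) = -176
Complete the square: 5(x + 8)² -4(y - 4)² = -176 + 320 - 64 = 80
Divide by 80: (x + 8)²/16 - (y - 4)²/20 = 1
Hyperbola, center (-8, 4), transverse axis horizontal; a² = 16, b² = 20.
c² = a² + b² = 16 + 20 = 36, so c = 6.
Foci lie on the horizontal axis through the center: (h ± c, k).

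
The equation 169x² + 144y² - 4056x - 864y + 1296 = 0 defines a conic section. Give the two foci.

(12, -2) and (12, 8)

Group: 169(x² - 24x) + 144(y² - 6y) = -1296
Complete the square: 169(x - 12)² + 144(y - 3)² = -1296 + 24336 + 1296 = 24336
Divide by 24336: (x - 12)²/144 + (y - 3)²/169 = 1
Ellipse, center (12, 3), major axis vertical; a² = 169, b² = 144.
c² = a² - b² = 169 - 144 = 25, so c = 5.
Foci lie on the vertical axis through the center: (h, k ± c).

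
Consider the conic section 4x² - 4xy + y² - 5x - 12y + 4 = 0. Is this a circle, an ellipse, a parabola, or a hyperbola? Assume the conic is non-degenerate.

parabola

A = 4, B = -4, C = 1.
Discriminant B² − 4AC = (-4)² − 4·4·1 = 0.
B² − 4AC = 0 ⇒ parabola.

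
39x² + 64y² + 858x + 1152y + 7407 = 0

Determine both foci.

(-16, -9) and (-6, -9)

39(x² + 22x) + 64(y² + 18y) = -7407
39(x + 11)² + 64(y + 9)² = -7407 + 4719 + 5184 = 2496
Divide by 2496: (x + 11)²/64 + (y + 9)²/39 = 1
Ellipse, center (-11, -9), major axis horizontal; a² = 64, b² = 39.
c² = a² - b² = 64 - 39 = 25, so c = 5.
Foci lie on the horizontal axis through the center: (h ± c, k).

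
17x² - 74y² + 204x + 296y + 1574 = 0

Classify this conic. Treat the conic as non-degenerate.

No xy term. Coefficients of x² and y² are A = 17, C = -74.
A and C have opposite signs ⇒ hyperbola.

hyperbola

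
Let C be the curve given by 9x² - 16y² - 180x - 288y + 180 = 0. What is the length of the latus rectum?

64/3

Rearranging, 9(x² - 20x) -16(y² + 18y) = -180.
Complete the square: 9(x - 10)² -16(y + 9)² = -180 + 900 - 1296 = -576
Divide by -576: (y + 9)²/36 - (x - 10)²/64 = 1
Hyperbola, center (10, -9), transverse axis vertical; a² = 36, b² = 64.
Latus rectum length = 2b²/a = 2·64/6 = 64/3.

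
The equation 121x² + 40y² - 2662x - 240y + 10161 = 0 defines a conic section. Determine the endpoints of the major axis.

(11, -8) and (11, 14)

Group: 121(x² - 22x) + 40(y² - 6y) = -10161
Complete the square: 121(x - 11)² + 40(y - 3)² = -10161 + 14641 + 360 = 4840
Divide by 4840: (x - 11)²/40 + (y - 3)²/121 = 1
Ellipse, center (11, 3), major axis vertical; a² = 121, b² = 40.
a = 11. Vertices at (h, k ± a).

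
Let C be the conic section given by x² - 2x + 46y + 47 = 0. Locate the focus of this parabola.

Only x is squared. Complete the square in x: (x - 1)² = -46(y + 1).
Vertex (1, -1); 4p = -46 so p = -23/2. Opens down.
Focus is p units from the vertex along the axis: (h, k + p).

(1, -25/2)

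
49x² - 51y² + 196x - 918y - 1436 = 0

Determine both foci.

(-2, -19) and (-2, 1)

Collect terms: 49(x² + 4x) -51(y² + 18y) = 1436
49(x + 2)² -51(y + 9)² = 1436 + 196 - 4131 = -2499
Dividing both sides by -2499: (y + 9)²/49 - (x + 2)²/51 = 1
Hyperbola, center (-2, -9), transverse axis vertical; a² = 49, b² = 51.
c² = a² + b² = 49 + 51 = 100, so c = 10.
Foci lie on the vertical axis through the center: (h, k ± c).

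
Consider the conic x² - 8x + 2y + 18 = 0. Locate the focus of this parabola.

Only x is squared. Complete the square in x: (x - 4)² = -2(y + 1).
Vertex (4, -1); 4p = -2 so p = -1/2. Opens down.
Focus is p units from the vertex along the axis: (h, k + p).

(4, -3/2)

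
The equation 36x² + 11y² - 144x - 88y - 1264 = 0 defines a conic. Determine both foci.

(2, -6) and (2, 14)

Rearranging, 36(x² - 4x) + 11(y² - 8y) = 1264.
Complete the square: 36(x - 2)² + 11(y - 4)² = 1264 + 144 + 176 = 1584
Divide by 1584: (x - 2)²/44 + (y - 4)²/144 = 1
Ellipse, center (2, 4), major axis vertical; a² = 144, b² = 44.
c² = a² - b² = 144 - 44 = 100, so c = 10.
Foci lie on the vertical axis through the center: (h, k ± c).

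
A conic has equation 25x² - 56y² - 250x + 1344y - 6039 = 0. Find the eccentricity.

e = 9/5

Group the x- and y-terms: 25(x² - 10x) -56(y² - 24y) = 6039
25(x - 5)² -56(y - 12)² = 6039 + 625 - 8064 = -1400
Divide by -1400: (y - 12)²/25 - (x - 5)²/56 = 1
Hyperbola, center (5, 12), transverse axis vertical; a² = 25, b² = 56.
c² = a² + b² = 81, so c = 9.
e = c/a = 9/5.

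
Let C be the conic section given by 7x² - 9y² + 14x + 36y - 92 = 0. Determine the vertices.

Group: 7(x² + 2x) -9(y² - 4y) = 92
Complete the square in x and y: 7(x + 1)² -9(y - 2)² = 92 + 7 - 36 = 63
Divide by 63: (x + 1)²/9 - (y - 2)²/7 = 1
Hyperbola, center (-1, 2), transverse axis horizontal; a² = 9, b² = 7.
a = 3. Vertices at (h ± a, k).

(-4, 2) and (2, 2)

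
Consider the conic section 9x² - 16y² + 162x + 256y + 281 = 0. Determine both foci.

(-9, -2) and (-9, 18)

Rearranging, 9(x² + 18x) -16(y² - 16y) = -281.
Complete the square: 9(x + 9)² -16(y - 8)² = -281 + 729 - 1024 = -576
Divide by -576: (y - 8)²/36 - (x + 9)²/64 = 1
Hyperbola, center (-9, 8), transverse axis vertical; a² = 36, b² = 64.
c² = a² + b² = 36 + 64 = 100, so c = 10.
Foci lie on the vertical axis through the center: (h, k ± c).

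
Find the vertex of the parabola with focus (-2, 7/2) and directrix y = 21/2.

(-2, 7)

The vertex is the midpoint between the focus and the directrix along the axis of symmetry.
Axis is vertical (directrix is horizontal). Vertex y-coordinate = (7/2 + 21/2)/2 = 7; x-coordinate = -2.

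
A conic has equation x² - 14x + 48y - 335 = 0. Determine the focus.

(7, -4)

Only x is squared. Complete the square in x: (x - 7)² = -48(y - 8).
Vertex (7, 8); 4p = -48 so p = -12. Opens down.
Focus is p units from the vertex along the axis: (h, k + p).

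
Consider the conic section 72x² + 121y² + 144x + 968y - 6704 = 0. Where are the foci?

Group the x- and y-terms: 72(x² + 2x) + 121(y² + 8y) = 6704
72(x + 1)² + 121(y + 4)² = 6704 + 72 + 1936 = 8712
Divide by 8712: (x + 1)²/121 + (y + 4)²/72 = 1
Ellipse, center (-1, -4), major axis horizontal; a² = 121, b² = 72.
c² = a² - b² = 121 - 72 = 49, so c = 7.
Foci lie on the horizontal axis through the center: (h ± c, k).

(-8, -4) and (6, -4)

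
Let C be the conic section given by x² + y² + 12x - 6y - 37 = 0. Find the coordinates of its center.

(-6, 3)

Group: (x² + 12x) + (y² - 6y) = 37
(x + 6)² + (y - 3)² = 37 + 36 + 9 = 82
So (x + 6)² + (y - 3)² = 82.
Circle centered at (-6, 3) with r² = 82.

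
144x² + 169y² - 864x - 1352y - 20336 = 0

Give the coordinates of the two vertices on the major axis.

144(x² - 6x) + 169(y² - 8y) = 20336
Complete the square: 144(x - 3)² + 169(y - 4)² = 20336 + 1296 + 2704 = 24336
Dividing both sides by 24336: (x - 3)²/169 + (y - 4)²/144 = 1
Ellipse, center (3, 4), major axis horizontal; a² = 169, b² = 144.
a = 13. Vertices at (h ± a, k).

(-10, 4) and (16, 4)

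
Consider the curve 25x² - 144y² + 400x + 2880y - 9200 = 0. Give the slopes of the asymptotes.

Group: 25(x² + 16x) -144(y² - 20y) = 9200
Completing the square gives 25(x + 8)² -144(y - 10)² = 9200 + 1600 - 14400 = -3600.
Dividing both sides by -3600: (y - 10)²/25 - (x + 8)²/144 = 1
Hyperbola, center (-8, 10), transverse axis vertical; a² = 25, b² = 144.
For a vertical hyperbola the asymptotes have slope ±a/b.
Here that is ±5/12.

5/12 and -5/12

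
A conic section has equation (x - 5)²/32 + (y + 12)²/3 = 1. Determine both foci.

(5 - √29, -12) and (5 + √29, -12)

Center (5, -12). The larger denominator 32 sits under the x-term, so the major axis is horizontal; a² = 32, b² = 3.
c² = a² - b² = 32 - 3 = 29, so c = √29.
Foci lie on the horizontal axis through the center: (h ± c, k).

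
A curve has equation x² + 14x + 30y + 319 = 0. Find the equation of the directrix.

Only x is squared. Complete the square in x: (x + 7)² = -30(y + 9).
Vertex (-7, -9); 4p = -30 so p = -15/2. Opens down.
Directrix is the horizontal line y = k − p = -9 − (-15/2) = -3/2.

y = -3/2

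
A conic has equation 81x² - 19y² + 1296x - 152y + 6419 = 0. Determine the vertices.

(-8, -13) and (-8, 5)

Group the x- and y-terms: 81(x² + 16x) -19(y² + 8y) = -6419
Complete the square in x and y: 81(x + 8)² -19(y + 4)² = -6419 + 5184 - 304 = -1539
Divide through by -1539 to get (y + 4)²/81 - (x + 8)²/19 = 1.
Hyperbola, center (-8, -4), transverse axis vertical; a² = 81, b² = 19.
a = 9. Vertices at (h, k ± a).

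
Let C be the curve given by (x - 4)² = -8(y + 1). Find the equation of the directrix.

y = 1

Vertex (4, -1); 4p = -8 so p = -2. Opens down.
Directrix is the horizontal line y = k − p = -1 − (-2) = 1.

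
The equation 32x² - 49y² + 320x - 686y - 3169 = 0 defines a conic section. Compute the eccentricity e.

32(x² + 10x) -49(y² + 14y) = 3169
Completing the square gives 32(x + 5)² -49(y + 7)² = 3169 + 800 - 2401 = 1568.
Divide by 1568: (x + 5)²/49 - (y + 7)²/32 = 1
Hyperbola, center (-5, -7), transverse axis horizontal; a² = 49, b² = 32.
c² = a² + b² = 81, so c = 9.
e = c/a = 9/7.

e = 9/7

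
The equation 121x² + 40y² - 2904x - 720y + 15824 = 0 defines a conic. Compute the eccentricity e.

e = 9/11

Group: 121(x² - 24x) + 40(y² - 18y) = -15824
Complete the square: 121(x - 12)² + 40(y - 9)² = -15824 + 17424 + 3240 = 4840
Divide by 4840: (x - 12)²/40 + (y - 9)²/121 = 1
Ellipse, center (12, 9), major axis vertical; a² = 121, b² = 40.
c² = a² - b² = 81, so c = 9.
e = c/a = 9/11.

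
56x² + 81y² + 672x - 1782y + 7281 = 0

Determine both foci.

(-11, 11) and (-1, 11)

Rearranging, 56(x² + 12x) + 81(y² - 22y) = -7281.
Completing the square gives 56(x + 6)² + 81(y - 11)² = -7281 + 2016 + 9801 = 4536.
Divide through by 4536 to get (x + 6)²/81 + (y - 11)²/56 = 1.
Ellipse, center (-6, 11), major axis horizontal; a² = 81, b² = 56.
c² = a² - b² = 81 - 56 = 25, so c = 5.
Foci lie on the horizontal axis through the center: (h ± c, k).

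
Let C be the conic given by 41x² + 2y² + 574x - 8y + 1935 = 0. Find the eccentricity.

Group: 41(x² + 14x) + 2(y² - 4y) = -1935
Completing the square gives 41(x + 7)² + 2(y - 2)² = -1935 + 2009 + 8 = 82.
Dividing both sides by 82: (x + 7)²/2 + (y - 2)²/41 = 1
Ellipse, center (-7, 2), major axis vertical; a² = 41, b² = 2.
c² = a² - b² = 39, so c = √39.
e = c/a = √39/√41 = √1599/41.

e = √1599/41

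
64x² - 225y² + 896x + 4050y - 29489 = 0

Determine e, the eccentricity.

e = 17/15

Group the x- and y-terms: 64(x² + 14x) -225(y² - 18y) = 29489
64(x + 7)² -225(y - 9)² = 29489 + 3136 - 18225 = 14400
Divide by 14400: (x + 7)²/225 - (y - 9)²/64 = 1
Hyperbola, center (-7, 9), transverse axis horizontal; a² = 225, b² = 64.
c² = a² + b² = 289, so c = 17.
e = c/a = 17/15.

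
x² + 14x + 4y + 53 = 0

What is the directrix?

Only x is squared. Complete the square in x: (x + 7)² = -4(y + 1).
Vertex (-7, -1); 4p = -4 so p = -1. Opens down.
Directrix is the horizontal line y = k − p = -1 − (-1) = 0.

y = 0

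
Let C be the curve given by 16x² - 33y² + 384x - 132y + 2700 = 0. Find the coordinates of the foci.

Rearranging, 16(x² + 24x) -33(y² + 4y) = -2700.
Completing the square gives 16(x + 12)² -33(y + 2)² = -2700 + 2304 - 132 = -528.
Divide through by -528 to get (y + 2)²/16 - (x + 12)²/33 = 1.
Hyperbola, center (-12, -2), transverse axis vertical; a² = 16, b² = 33.
c² = a² + b² = 16 + 33 = 49, so c = 7.
Foci lie on the vertical axis through the center: (h, k ± c).

(-12, -9) and (-12, 5)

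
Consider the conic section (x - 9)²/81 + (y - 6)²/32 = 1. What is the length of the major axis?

18

Center (9, 6). The larger denominator 81 sits under the x-term, so the major axis is horizontal; a² = 81, b² = 32.
a² = 81 so a = 9; the major axis has length 2a = 18.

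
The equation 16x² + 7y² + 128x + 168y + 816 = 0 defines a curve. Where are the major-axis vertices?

Rearranging, 16(x² + 8x) + 7(y² + 24y) = -816.
Completing the square gives 16(x + 4)² + 7(y + 12)² = -816 + 256 + 1008 = 448.
Divide through by 448 to get (x + 4)²/28 + (y + 12)²/64 = 1.
Ellipse, center (-4, -12), major axis vertical; a² = 64, b² = 28.
a = 8. Vertices at (h, k ± a).

(-4, -20) and (-4, -4)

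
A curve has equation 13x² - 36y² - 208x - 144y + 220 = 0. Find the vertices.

(2, -2) and (14, -2)

Group the x- and y-terms: 13(x² - 16x) -36(y² + 4y) = -220
Complete the square in x and y: 13(x - 8)² -36(y + 2)² = -220 + 832 - 144 = 468
Divide through by 468 to get (x - 8)²/36 - (y + 2)²/13 = 1.
Hyperbola, center (8, -2), transverse axis horizontal; a² = 36, b² = 13.
a = 6. Vertices at (h ± a, k).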